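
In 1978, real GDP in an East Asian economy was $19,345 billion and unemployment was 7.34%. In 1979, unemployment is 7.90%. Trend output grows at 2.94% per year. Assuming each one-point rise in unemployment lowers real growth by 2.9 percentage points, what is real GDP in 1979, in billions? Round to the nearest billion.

$19,600 billion

Δu = 7.9 - 7.34 = 0.56 points.
Okun's law (growth form): g_Y = g_Y* - β × Δu = 2.94 - 2.9 × (0.56) = 2.94 - 1.624 = 1.316%.
Real GDP in the next year = 19345 × (1 + 1.316/100) = 19345 × 1.01316 ≈ 19600 billion.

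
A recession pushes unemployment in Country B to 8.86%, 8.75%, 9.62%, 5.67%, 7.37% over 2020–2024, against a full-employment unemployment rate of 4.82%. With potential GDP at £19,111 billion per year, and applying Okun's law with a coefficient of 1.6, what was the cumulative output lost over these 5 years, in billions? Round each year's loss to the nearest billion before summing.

£4,945 billion

Year 2020: gap = -1.6 × (8.86 - 4.82) = -6.464%, loss ≈ 19111 × 6.464/100 ≈ 1235.
Year 2021: gap = -1.6 × (8.75 - 4.82) = -6.288%, loss ≈ 19111 × 6.288/100 ≈ 1202.
Year 2022: gap = -1.6 × (9.62 - 4.82) = -7.68%, loss ≈ 19111 × 7.68/100 ≈ 1468.
Year 2023: gap = -1.6 × (5.67 - 4.82) = -1.36%, loss ≈ 19111 × 1.36/100 ≈ 260.
Year 2024: gap = -1.6 × (7.37 - 4.82) = -4.08%, loss ≈ 19111 × 4.08/100 ≈ 780.
Total lost output = 1235 + 1202 + 1468 + 260 + 780 = 4945 billion.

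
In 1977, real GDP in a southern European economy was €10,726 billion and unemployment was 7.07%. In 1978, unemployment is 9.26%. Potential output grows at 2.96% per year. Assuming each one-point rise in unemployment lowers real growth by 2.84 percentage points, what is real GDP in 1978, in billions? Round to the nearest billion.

€10,376 billion

Δu = 9.26 - 7.07 = 2.19 points.
Okun's law (growth form): g_Y = g_Y* - β × Δu = 2.96 - 2.84 × (2.19) = 2.96 - 6.2196 = -3.2596%.
Real GDP in the next year = 10726 × (1 - 3.2596/100) = 10726 × 0.967404 ≈ 10376 billion.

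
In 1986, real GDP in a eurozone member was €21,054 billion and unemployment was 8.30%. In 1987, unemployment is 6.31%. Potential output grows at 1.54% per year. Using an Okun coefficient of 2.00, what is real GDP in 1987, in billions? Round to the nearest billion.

Δu = 6.31 - 8.3 = -1.99 points.
Okun's law (growth form): g_Y = g_Y* - β × Δu = 1.54 - 2.00 × (-1.99) = 1.54 + 3.98 = 5.52%.
Real GDP in the next year = 21054 × (1 + 5.52/100) = 21054 × 1.0552 ≈ 22216 billion.

€22,216 billion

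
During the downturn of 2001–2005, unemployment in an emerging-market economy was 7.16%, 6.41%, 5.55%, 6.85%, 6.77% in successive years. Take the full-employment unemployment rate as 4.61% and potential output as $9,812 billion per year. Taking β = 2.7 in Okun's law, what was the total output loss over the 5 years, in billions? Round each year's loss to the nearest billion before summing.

$2,567 billion

Year 2001: gap = -2.7 × (7.16 - 4.61) = -6.885%, loss ≈ 9812 × 6.885/100 ≈ 676.
Year 2002: gap = -2.7 × (6.41 - 4.61) = -4.86%, loss ≈ 9812 × 4.86/100 ≈ 477.
Year 2003: gap = -2.7 × (5.55 - 4.61) = -2.538%, loss ≈ 9812 × 2.538/100 ≈ 249.
Year 2004: gap = -2.7 × (6.85 - 4.61) = -6.048%, loss ≈ 9812 × 6.048/100 ≈ 593.
Year 2005: gap = -2.7 × (6.77 - 4.61) = -5.832%, loss ≈ 9812 × 5.832/100 ≈ 572.
Total lost output = 676 + 477 + 249 + 593 + 572 = 2567 billion.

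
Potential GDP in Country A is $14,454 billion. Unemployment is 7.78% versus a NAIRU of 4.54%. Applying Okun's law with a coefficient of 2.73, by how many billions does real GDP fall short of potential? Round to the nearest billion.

Output gap = -2.73 × (7.78 - 4.54) = -2.73 × 3.24 = -8.8452%.
Actual GDP ≈ 14454 × 0.911548 ≈ 13176 billion, so the shortfall is 14454 - 13176 = 1278 billion.

$1,278 billion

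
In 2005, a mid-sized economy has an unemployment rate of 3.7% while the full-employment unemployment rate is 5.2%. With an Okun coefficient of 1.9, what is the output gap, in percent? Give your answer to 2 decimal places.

The unemployment gap is 3.7 - 5.2 = -1.5 percentage points.
Okun's law gives an output gap of -1.9 × (-1.5) = 2.85%, i.e. 2.85% above potential.

2.85%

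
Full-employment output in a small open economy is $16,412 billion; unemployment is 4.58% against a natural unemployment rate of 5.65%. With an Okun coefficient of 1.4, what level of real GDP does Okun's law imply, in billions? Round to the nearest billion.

$16,658 billion

Unemployment gap = 4.58 - 5.65 = -1.07 points, so the output gap is -1.4 × (-1.07) = 1.498%.
Actual GDP = 16412 × (1 + 1.498/100) = 16412 × 1.01498 ≈ 16658 billion.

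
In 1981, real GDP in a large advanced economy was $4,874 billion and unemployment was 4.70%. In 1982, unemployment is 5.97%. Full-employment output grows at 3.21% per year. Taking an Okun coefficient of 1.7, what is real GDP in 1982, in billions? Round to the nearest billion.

Δu = 5.97 - 4.7 = 1.27 points.
Okun's law (growth form): g_Y = g_Y* - β × Δu = 3.21 - 1.7 × (1.27) = 3.21 - 2.159 = 1.051%.
Real GDP in the next year = 4874 × (1 + 1.051/100) = 4874 × 1.01051 ≈ 4925 billion.

$4,925 billion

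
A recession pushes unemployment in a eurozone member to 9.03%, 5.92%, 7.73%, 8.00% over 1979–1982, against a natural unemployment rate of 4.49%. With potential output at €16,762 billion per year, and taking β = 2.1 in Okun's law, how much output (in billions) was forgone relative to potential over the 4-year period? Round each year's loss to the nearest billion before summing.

Year 1979: gap = -2.1 × (9.03 - 4.49) = -9.534%, loss ≈ 16762 × 9.534/100 ≈ 1598.
Year 1980: gap = -2.1 × (5.92 - 4.49) = -3.003%, loss ≈ 16762 × 3.003/100 ≈ 503.
Year 1981: gap = -2.1 × (7.73 - 4.49) = -6.804%, loss ≈ 16762 × 6.804/100 ≈ 1140.
Year 1982: gap = -2.1 × (8 - 4.49) = -7.371%, loss ≈ 16762 × 7.371/100 ≈ 1236.
Total lost output = 1598 + 503 + 1140 + 1236 = 4477 billion.

€4,477 billion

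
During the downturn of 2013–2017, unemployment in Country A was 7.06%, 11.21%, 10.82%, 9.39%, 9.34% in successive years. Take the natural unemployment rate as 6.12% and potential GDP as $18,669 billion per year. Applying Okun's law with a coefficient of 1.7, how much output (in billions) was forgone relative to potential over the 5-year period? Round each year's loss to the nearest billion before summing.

$5,465 billion

Year 2013: gap = -1.7 × (7.06 - 6.12) = -1.598%, loss ≈ 18669 × 1.598/100 ≈ 298.
Year 2014: gap = -1.7 × (11.21 - 6.12) = -8.653%, loss ≈ 18669 × 8.653/100 ≈ 1615.
Year 2015: gap = -1.7 × (10.82 - 6.12) = -7.99%, loss ≈ 18669 × 7.99/100 ≈ 1492.
Year 2016: gap = -1.7 × (9.39 - 6.12) = -5.559%, loss ≈ 18669 × 5.559/100 ≈ 1038.
Year 2017: gap = -1.7 × (9.34 - 6.12) = -5.474%, loss ≈ 18669 × 5.474/100 ≈ 1022.
Total lost output = 298 + 1615 + 1492 + 1038 + 1022 = 5465 billion.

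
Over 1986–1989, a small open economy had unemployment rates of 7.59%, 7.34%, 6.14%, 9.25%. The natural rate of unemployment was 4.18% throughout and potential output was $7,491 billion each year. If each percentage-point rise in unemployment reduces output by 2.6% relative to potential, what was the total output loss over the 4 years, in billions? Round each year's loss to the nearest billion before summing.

Year 1986: gap = -2.6 × (7.59 - 4.18) = -8.866%, loss ≈ 7491 × 8.866/100 ≈ 664.
Year 1987: gap = -2.6 × (7.34 - 4.18) = -8.216%, loss ≈ 7491 × 8.216/100 ≈ 615.
Year 1988: gap = -2.6 × (6.14 - 4.18) = -5.096%, loss ≈ 7491 × 5.096/100 ≈ 382.
Year 1989: gap = -2.6 × (9.25 - 4.18) = -13.182%, loss ≈ 7491 × 13.182/100 ≈ 987.
Total lost output = 664 + 615 + 382 + 987 = 2648 billion.

$2,648 billion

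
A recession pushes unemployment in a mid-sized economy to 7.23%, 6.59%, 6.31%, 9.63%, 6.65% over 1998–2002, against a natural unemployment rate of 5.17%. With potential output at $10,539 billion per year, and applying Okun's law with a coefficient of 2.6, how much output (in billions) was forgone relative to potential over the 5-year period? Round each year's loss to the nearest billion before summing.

$2,893 billion

Year 1998: gap = -2.6 × (7.23 - 5.17) = -5.356%, loss ≈ 10539 × 5.356/100 ≈ 564.
Year 1999: gap = -2.6 × (6.59 - 5.17) = -3.692%, loss ≈ 10539 × 3.692/100 ≈ 389.
Year 2000: gap = -2.6 × (6.31 - 5.17) = -2.964%, loss ≈ 10539 × 2.964/100 ≈ 312.
Year 2001: gap = -2.6 × (9.63 - 5.17) = -11.596%, loss ≈ 10539 × 11.596/100 ≈ 1222.
Year 2002: gap = -2.6 × (6.65 - 5.17) = -3.848%, loss ≈ 10539 × 3.848/100 ≈ 406.
Total lost output = 564 + 389 + 312 + 1222 + 406 = 2893 billion.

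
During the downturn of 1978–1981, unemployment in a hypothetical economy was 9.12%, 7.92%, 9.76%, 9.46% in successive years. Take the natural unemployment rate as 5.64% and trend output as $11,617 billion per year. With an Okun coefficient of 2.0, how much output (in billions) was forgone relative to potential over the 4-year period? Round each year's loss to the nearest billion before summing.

Year 1978: gap = -2.0 × (9.12 - 5.64) = -6.96%, loss ≈ 11617 × 6.96/100 ≈ 809.
Year 1979: gap = -2.0 × (7.92 - 5.64) = -4.56%, loss ≈ 11617 × 4.56/100 ≈ 530.
Year 1980: gap = -2.0 × (9.76 - 5.64) = -8.24%, loss ≈ 11617 × 8.24/100 ≈ 957.
Year 1981: gap = -2.0 × (9.46 - 5.64) = -7.64%, loss ≈ 11617 × 7.64/100 ≈ 888.
Total lost output = 809 + 530 + 957 + 888 = 3184 billion.

$3,184 billion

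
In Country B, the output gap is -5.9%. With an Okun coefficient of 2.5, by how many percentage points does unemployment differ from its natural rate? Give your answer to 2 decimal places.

Okun's law: output gap = -β × (u - u*), so u - u* = -(output gap)/β.
u - u* = -(-5.9)/2.5 = 2.36 percentage points.

2.36 percentage points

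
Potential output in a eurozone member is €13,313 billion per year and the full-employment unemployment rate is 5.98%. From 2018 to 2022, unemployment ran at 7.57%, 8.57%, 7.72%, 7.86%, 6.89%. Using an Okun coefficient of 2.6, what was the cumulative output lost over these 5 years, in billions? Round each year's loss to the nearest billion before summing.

€3,014 billion

Year 2018: gap = -2.6 × (7.57 - 5.98) = -4.134%, loss ≈ 13313 × 4.134/100 ≈ 550.
Year 2019: gap = -2.6 × (8.57 - 5.98) = -6.734%, loss ≈ 13313 × 6.734/100 ≈ 896.
Year 2020: gap = -2.6 × (7.72 - 5.98) = -4.524%, loss ≈ 13313 × 4.524/100 ≈ 602.
Year 2021: gap = -2.6 × (7.86 - 5.98) = -4.888%, loss ≈ 13313 × 4.888/100 ≈ 651.
Year 2022: gap = -2.6 × (6.89 - 5.98) = -2.366%, loss ≈ 13313 × 2.366/100 ≈ 315.
Total lost output = 550 + 896 + 602 + 651 + 315 = 3014 billion.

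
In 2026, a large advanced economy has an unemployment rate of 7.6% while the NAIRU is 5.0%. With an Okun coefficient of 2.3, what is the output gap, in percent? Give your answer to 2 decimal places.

-5.98%

The unemployment gap is 7.6 - 5 = 2.6 percentage points.
Okun's law gives an output gap of -2.3 × 2.6 = -5.98%, i.e. 5.98% below potential.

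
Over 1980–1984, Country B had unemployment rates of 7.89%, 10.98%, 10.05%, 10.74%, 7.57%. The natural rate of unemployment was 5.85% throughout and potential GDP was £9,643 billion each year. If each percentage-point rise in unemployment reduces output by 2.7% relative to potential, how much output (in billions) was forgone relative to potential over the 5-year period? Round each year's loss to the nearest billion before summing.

£4,682 billion

Year 1980: gap = -2.7 × (7.89 - 5.85) = -5.508%, loss ≈ 9643 × 5.508/100 ≈ 531.
Year 1981: gap = -2.7 × (10.98 - 5.85) = -13.851%, loss ≈ 9643 × 13.851/100 ≈ 1336.
Year 1982: gap = -2.7 × (10.05 - 5.85) = -11.34%, loss ≈ 9643 × 11.34/100 ≈ 1094.
Year 1983: gap = -2.7 × (10.74 - 5.85) = -13.203%, loss ≈ 9643 × 13.203/100 ≈ 1273.
Year 1984: gap = -2.7 × (7.57 - 5.85) = -4.644%, loss ≈ 9643 × 4.644/100 ≈ 448.
Total lost output = 531 + 1336 + 1094 + 1273 + 448 = 4682 billion.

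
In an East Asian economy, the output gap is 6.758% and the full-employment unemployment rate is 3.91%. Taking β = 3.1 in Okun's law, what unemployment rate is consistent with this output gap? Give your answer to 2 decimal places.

1.73%

From Okun's law, u - u* = -(output gap)/β = -(6.758)/3.1 = -2.18 points.
So u = 3.91 - 2.18 = 1.73%.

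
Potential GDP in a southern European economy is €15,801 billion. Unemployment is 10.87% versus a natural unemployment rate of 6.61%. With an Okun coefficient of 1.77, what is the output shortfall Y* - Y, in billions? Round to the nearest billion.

€1,191 billion

Output gap = -1.77 × (10.87 - 6.61) = -1.77 × 4.26 = -7.5402%.
Actual GDP ≈ 15801 × 0.924598 ≈ 14610 billion, so the shortfall is 15801 - 14610 = 1191 billion.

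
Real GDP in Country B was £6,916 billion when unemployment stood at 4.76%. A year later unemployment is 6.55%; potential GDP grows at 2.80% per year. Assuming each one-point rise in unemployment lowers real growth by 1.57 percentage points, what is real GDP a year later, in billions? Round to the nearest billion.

Δu = 6.55 - 4.76 = 1.79 points.
Okun's law (growth form): g_Y = g_Y* - β × Δu = 2.80 - 1.57 × (1.79) = 2.8 - 2.8103 = -0.0103%.
Real GDP in the next year = 6916 × (1 - 0.0103/100) = 6916 × 0.999897 ≈ 6915 billion.

£6,915 billion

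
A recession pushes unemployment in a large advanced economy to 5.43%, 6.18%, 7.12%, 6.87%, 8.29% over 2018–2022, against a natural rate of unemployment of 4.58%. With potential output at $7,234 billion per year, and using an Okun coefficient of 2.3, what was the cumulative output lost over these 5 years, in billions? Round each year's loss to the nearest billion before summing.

Year 2018: gap = -2.3 × (5.43 - 4.58) = -1.955%, loss ≈ 7234 × 1.955/100 ≈ 141.
Year 2019: gap = -2.3 × (6.18 - 4.58) = -3.68%, loss ≈ 7234 × 3.68/100 ≈ 266.
Year 2020: gap = -2.3 × (7.12 - 4.58) = -5.842%, loss ≈ 7234 × 5.842/100 ≈ 423.
Year 2021: gap = -2.3 × (6.87 - 4.58) = -5.267%, loss ≈ 7234 × 5.267/100 ≈ 381.
Year 2022: gap = -2.3 × (8.29 - 4.58) = -8.533%, loss ≈ 7234 × 8.533/100 ≈ 617.
Total lost output = 141 + 266 + 423 + 381 + 617 = 1828 billion.

$1,828 billion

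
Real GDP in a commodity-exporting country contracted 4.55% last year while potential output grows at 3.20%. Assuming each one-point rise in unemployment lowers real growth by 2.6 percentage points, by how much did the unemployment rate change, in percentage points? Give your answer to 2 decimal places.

Growth-rate Okun's law: g_Y = g_Y* - β × Δu, so Δu = (g_Y* - g_Y)/β.
Δu = (3.2 + 4.55)/2.6 = 7.75/2.6 = 2.98 percentage points.

2.98 percentage points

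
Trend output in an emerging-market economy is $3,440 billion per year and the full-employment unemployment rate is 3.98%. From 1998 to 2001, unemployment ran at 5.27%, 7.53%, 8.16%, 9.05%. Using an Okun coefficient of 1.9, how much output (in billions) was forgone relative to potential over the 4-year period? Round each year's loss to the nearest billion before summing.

Year 1998: gap = -1.9 × (5.27 - 3.98) = -2.451%, loss ≈ 3440 × 2.451/100 ≈ 84.
Year 1999: gap = -1.9 × (7.53 - 3.98) = -6.745%, loss ≈ 3440 × 6.745/100 ≈ 232.
Year 2000: gap = -1.9 × (8.16 - 3.98) = -7.942%, loss ≈ 3440 × 7.942/100 ≈ 273.
Year 2001: gap = -1.9 × (9.05 - 3.98) = -9.633%, loss ≈ 3440 × 9.633/100 ≈ 331.
Total lost output = 84 + 232 + 273 + 331 = 920 billion.

$920 billion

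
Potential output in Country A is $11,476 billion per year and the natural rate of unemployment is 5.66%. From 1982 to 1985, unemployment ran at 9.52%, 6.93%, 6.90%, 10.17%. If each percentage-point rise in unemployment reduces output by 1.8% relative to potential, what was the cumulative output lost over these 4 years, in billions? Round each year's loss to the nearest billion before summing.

Year 1982: gap = -1.8 × (9.52 - 5.66) = -6.948%, loss ≈ 11476 × 6.948/100 ≈ 797.
Year 1983: gap = -1.8 × (6.93 - 5.66) = -2.286%, loss ≈ 11476 × 2.286/100 ≈ 262.
Year 1984: gap = -1.8 × (6.9 - 5.66) = -2.232%, loss ≈ 11476 × 2.232/100 ≈ 256.
Year 1985: gap = -1.8 × (10.17 - 5.66) = -8.118%, loss ≈ 11476 × 8.118/100 ≈ 932.
Total lost output = 797 + 262 + 256 + 932 = 2247 billion.

$2,247 billion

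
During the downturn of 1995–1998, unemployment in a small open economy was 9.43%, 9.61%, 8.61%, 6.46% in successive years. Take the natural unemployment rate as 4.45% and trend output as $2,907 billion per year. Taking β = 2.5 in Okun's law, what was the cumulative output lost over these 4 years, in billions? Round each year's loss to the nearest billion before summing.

Year 1995: gap = -2.5 × (9.43 - 4.45) = -12.45%, loss ≈ 2907 × 12.45/100 ≈ 362.
Year 1996: gap = -2.5 × (9.61 - 4.45) = -12.9%, loss ≈ 2907 × 12.9/100 ≈ 375.
Year 1997: gap = -2.5 × (8.61 - 4.45) = -10.4%, loss ≈ 2907 × 10.4/100 ≈ 302.
Year 1998: gap = -2.5 × (6.46 - 4.45) = -5.025%, loss ≈ 2907 × 5.025/100 ≈ 146.
Total lost output = 362 + 375 + 302 + 146 = 1185 billion.

$1,185 billion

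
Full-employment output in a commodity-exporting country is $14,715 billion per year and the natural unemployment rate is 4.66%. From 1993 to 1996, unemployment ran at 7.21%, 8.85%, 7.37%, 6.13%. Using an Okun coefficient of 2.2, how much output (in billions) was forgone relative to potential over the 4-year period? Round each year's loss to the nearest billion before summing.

$3,535 billion

Year 1993: gap = -2.2 × (7.21 - 4.66) = -5.61%, loss ≈ 14715 × 5.61/100 ≈ 826.
Year 1994: gap = -2.2 × (8.85 - 4.66) = -9.218%, loss ≈ 14715 × 9.218/100 ≈ 1356.
Year 1995: gap = -2.2 × (7.37 - 4.66) = -5.962%, loss ≈ 14715 × 5.962/100 ≈ 877.
Year 1996: gap = -2.2 × (6.13 - 4.66) = -3.234%, loss ≈ 14715 × 3.234/100 ≈ 476.
Total lost output = 826 + 1356 + 877 + 476 = 3535 billion.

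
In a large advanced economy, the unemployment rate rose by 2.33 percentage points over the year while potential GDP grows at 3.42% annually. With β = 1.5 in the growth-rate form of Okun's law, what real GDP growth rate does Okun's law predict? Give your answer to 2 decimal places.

-0.08%

Growth-rate Okun's law: g_Y = g_Y* - β × Δu.
g_Y = 3.42 - 1.5 × (2.33) = 3.42 - 3.495 = -0.075%, i.e. -0.08% to 2 d.p.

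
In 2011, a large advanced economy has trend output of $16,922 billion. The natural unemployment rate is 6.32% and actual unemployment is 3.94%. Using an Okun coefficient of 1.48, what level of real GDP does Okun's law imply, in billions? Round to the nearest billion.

Unemployment gap = 3.94 - 6.32 = -2.38 points, so the output gap is -1.48 × (-2.38) = 3.5224%.
Actual GDP = 16922 × (1 + 3.5224/100) = 16922 × 1.035224 ≈ 17518 billion.

$17,518 billion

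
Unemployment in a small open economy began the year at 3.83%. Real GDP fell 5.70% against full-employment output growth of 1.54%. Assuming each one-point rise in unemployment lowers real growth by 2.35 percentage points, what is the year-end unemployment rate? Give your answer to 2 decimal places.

Growth-rate Okun's law: g_Y = g_Y* - β × Δu, so Δu = (g_Y* - g_Y)/β.
Δu = (1.54 + 5.7)/2.35 = 7.24/2.35 = 3.08 percentage points.
Year-end unemployment = 3.83 + 3.08 = 6.91%.

6.91%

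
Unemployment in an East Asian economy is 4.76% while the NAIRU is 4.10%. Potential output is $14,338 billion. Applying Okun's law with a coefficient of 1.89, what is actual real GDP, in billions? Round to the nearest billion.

$14,159 billion

Unemployment gap = 4.76 - 4.1 = 0.66 points, so the output gap is -1.89 × 0.66 = -1.2474%.
Actual GDP = 14338 × (1 - 1.2474/100) = 14338 × 0.987526 ≈ 14159 billion.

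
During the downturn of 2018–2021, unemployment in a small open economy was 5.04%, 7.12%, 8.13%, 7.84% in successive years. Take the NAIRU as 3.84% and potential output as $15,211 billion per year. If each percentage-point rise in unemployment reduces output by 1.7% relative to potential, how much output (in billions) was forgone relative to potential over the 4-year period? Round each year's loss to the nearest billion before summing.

$3,301 billion

Year 2018: gap = -1.7 × (5.04 - 3.84) = -2.04%, loss ≈ 15211 × 2.04/100 ≈ 310.
Year 2019: gap = -1.7 × (7.12 - 3.84) = -5.576%, loss ≈ 15211 × 5.576/100 ≈ 848.
Year 2020: gap = -1.7 × (8.13 - 3.84) = -7.293%, loss ≈ 15211 × 7.293/100 ≈ 1109.
Year 2021: gap = -1.7 × (7.84 - 3.84) = -6.8%, loss ≈ 15211 × 6.8/100 ≈ 1034.
Total lost output = 310 + 848 + 1109 + 1034 = 3301 billion.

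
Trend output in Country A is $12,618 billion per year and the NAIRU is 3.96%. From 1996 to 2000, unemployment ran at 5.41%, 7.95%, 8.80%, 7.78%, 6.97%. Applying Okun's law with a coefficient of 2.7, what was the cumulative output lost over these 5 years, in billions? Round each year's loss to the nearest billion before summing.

Year 1996: gap = -2.7 × (5.41 - 3.96) = -3.915%, loss ≈ 12618 × 3.915/100 ≈ 494.
Year 1997: gap = -2.7 × (7.95 - 3.96) = -10.773%, loss ≈ 12618 × 10.773/100 ≈ 1359.
Year 1998: gap = -2.7 × (8.8 - 3.96) = -13.068%, loss ≈ 12618 × 13.068/100 ≈ 1649.
Year 1999: gap = -2.7 × (7.78 - 3.96) = -10.314%, loss ≈ 12618 × 10.314/100 ≈ 1301.
Year 2000: gap = -2.7 × (6.97 - 3.96) = -8.127%, loss ≈ 12618 × 8.127/100 ≈ 1025.
Total lost output = 494 + 1359 + 1649 + 1301 + 1025 = 5828 billion.

$5,828 billion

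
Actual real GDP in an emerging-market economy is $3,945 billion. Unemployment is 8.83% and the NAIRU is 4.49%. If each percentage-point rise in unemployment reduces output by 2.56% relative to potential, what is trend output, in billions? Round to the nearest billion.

$4,438 billion

Unemployment gap = 8.83 - 4.49 = 4.34 points, so output gap = -2.56 × 4.34 = -11.1104%.
Since Y = Y* × (1 + gap/100), Y* = 3945/0.888896 ≈ 4438 billion.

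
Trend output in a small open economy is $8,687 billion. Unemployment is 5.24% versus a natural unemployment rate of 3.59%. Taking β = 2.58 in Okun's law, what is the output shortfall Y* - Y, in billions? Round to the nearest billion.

$370 billion

Output gap = -2.58 × (5.24 - 3.59) = -2.58 × 1.65 = -4.257%.
Actual GDP ≈ 8687 × 0.95743 ≈ 8317 billion, so the shortfall is 8687 - 8317 = 370 billion.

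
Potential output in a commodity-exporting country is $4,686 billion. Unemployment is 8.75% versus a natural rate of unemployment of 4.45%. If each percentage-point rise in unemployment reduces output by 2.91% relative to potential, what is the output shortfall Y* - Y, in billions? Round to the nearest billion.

Output gap = -2.91 × (8.75 - 4.45) = -2.91 × 4.3 = -12.513%.
Actual GDP ≈ 4686 × 0.87487 ≈ 4100 billion, so the shortfall is 4686 - 4100 = 586 billion.

$586 billion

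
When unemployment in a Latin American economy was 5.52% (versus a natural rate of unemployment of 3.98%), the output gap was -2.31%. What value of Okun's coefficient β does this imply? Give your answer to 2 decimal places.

Okun's law: output gap = -β × (u - u*).
-2.31 = -β × (5.52 - 3.98) = -β × 1.54, so β = 2.31/1.54 = 1.50.

β ≈ 1.50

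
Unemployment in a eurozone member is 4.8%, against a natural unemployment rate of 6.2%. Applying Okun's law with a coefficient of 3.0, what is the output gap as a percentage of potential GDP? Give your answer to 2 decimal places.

4.20%

The unemployment gap is 4.8 - 6.2 = -1.4 percentage points.
Okun's law gives an output gap of -3 × (-1.4) = 4.2%, i.e. 4.20% above potential.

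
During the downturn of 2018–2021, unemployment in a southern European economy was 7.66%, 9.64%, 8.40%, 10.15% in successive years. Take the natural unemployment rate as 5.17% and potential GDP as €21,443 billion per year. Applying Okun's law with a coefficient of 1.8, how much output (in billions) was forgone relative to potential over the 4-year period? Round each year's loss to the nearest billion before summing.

€5,855 billion

Year 2018: gap = -1.8 × (7.66 - 5.17) = -4.482%, loss ≈ 21443 × 4.482/100 ≈ 961.
Year 2019: gap = -1.8 × (9.64 - 5.17) = -8.046%, loss ≈ 21443 × 8.046/100 ≈ 1725.
Year 2020: gap = -1.8 × (8.4 - 5.17) = -5.814%, loss ≈ 21443 × 5.814/100 ≈ 1247.
Year 2021: gap = -1.8 × (10.15 - 5.17) = -8.964%, loss ≈ 21443 × 8.964/100 ≈ 1922.
Total lost output = 961 + 1725 + 1247 + 1922 = 5855 billion.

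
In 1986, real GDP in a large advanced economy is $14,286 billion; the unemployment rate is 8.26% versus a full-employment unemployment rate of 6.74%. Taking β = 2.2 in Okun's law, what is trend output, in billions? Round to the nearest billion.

$14,780 billion

Unemployment gap = 8.26 - 6.74 = 1.52 points, so output gap = -2.2 × 1.52 = -3.344%.
Since Y = Y* × (1 + gap/100), Y* = 14286/0.96656 ≈ 14780 billion.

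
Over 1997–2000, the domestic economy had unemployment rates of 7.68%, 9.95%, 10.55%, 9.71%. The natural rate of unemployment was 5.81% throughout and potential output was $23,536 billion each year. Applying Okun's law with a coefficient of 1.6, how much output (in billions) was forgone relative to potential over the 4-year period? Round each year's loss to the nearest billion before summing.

Year 1997: gap = -1.6 × (7.68 - 5.81) = -2.992%, loss ≈ 23536 × 2.992/100 ≈ 704.
Year 1998: gap = -1.6 × (9.95 - 5.81) = -6.624%, loss ≈ 23536 × 6.624/100 ≈ 1559.
Year 1999: gap = -1.6 × (10.55 - 5.81) = -7.584%, loss ≈ 23536 × 7.584/100 ≈ 1785.
Year 2000: gap = -1.6 × (9.71 - 5.81) = -6.24%, loss ≈ 23536 × 6.24/100 ≈ 1469.
Total lost output = 704 + 1559 + 1785 + 1469 = 5517 billion.

$5,517 billion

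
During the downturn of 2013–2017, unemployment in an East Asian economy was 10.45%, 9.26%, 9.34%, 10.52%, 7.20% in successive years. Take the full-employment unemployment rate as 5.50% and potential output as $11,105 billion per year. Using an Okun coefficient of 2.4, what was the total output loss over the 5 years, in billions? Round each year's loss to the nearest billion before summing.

Year 2013: gap = -2.4 × (10.45 - 5.5) = -11.88%, loss ≈ 11105 × 11.88/100 ≈ 1319.
Year 2014: gap = -2.4 × (9.26 - 5.5) = -9.024%, loss ≈ 11105 × 9.024/100 ≈ 1002.
Year 2015: gap = -2.4 × (9.34 - 5.5) = -9.216%, loss ≈ 11105 × 9.216/100 ≈ 1023.
Year 2016: gap = -2.4 × (10.52 - 5.5) = -12.048%, loss ≈ 11105 × 12.048/100 ≈ 1338.
Year 2017: gap = -2.4 × (7.2 - 5.5) = -4.08%, loss ≈ 11105 × 4.08/100 ≈ 453.
Total lost output = 1319 + 1002 + 1023 + 1338 + 453 = 5135 billion.

$5,135 billion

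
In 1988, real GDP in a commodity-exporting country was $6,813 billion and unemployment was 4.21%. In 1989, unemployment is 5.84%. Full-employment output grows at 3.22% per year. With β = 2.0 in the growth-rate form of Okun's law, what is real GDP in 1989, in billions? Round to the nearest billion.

Δu = 5.84 - 4.21 = 1.63 points.
Okun's law (growth form): g_Y = g_Y* - β × Δu = 3.22 - 2.0 × (1.63) = 3.22 - 3.26 = -0.04%.
Real GDP in the next year = 6813 × (1 - 0.04/100) = 6813 × 0.9996 ≈ 6810 billion.

$6,810 billion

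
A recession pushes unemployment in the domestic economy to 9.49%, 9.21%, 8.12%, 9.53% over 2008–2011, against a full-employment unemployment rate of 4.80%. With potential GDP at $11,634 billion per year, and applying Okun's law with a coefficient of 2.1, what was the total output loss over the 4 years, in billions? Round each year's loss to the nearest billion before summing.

$4,190 billion

Year 2008: gap = -2.1 × (9.49 - 4.8) = -9.849%, loss ≈ 11634 × 9.849/100 ≈ 1146.
Year 2009: gap = -2.1 × (9.21 - 4.8) = -9.261%, loss ≈ 11634 × 9.261/100 ≈ 1077.
Year 2010: gap = -2.1 × (8.12 - 4.8) = -6.972%, loss ≈ 11634 × 6.972/100 ≈ 811.
Year 2011: gap = -2.1 × (9.53 - 4.8) = -9.933%, loss ≈ 11634 × 9.933/100 ≈ 1156.
Total lost output = 1146 + 1077 + 811 + 1156 = 4190 billion.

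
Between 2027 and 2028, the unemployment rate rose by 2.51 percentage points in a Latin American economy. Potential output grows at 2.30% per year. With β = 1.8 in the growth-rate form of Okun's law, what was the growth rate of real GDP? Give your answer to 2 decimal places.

-2.22%

Growth-rate Okun's law: g_Y = g_Y* - β × Δu.
g_Y = 2.30 - 1.8 × (2.51) = 2.3 - 4.518 = -2.218%, i.e. -2.22% to 2 d.p.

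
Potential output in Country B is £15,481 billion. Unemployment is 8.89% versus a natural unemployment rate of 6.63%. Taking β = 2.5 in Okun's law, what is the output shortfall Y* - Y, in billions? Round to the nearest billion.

Output gap = -2.5 × (8.89 - 6.63) = -2.5 × 2.26 = -5.65%.
Actual GDP ≈ 15481 × 0.9435 ≈ 14606 billion, so the shortfall is 15481 - 14606 = 875 billion.

£875 billion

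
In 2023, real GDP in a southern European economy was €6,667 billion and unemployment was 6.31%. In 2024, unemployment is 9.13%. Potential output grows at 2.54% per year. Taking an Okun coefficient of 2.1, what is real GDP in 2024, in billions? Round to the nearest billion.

€6,442 billion

Δu = 9.13 - 6.31 = 2.82 points.
Okun's law (growth form): g_Y = g_Y* - β × Δu = 2.54 - 2.1 × (2.82) = 2.54 - 5.922 = -3.382%.
Real GDP in the next year = 6667 × (1 - 3.382/100) = 6667 × 0.96618 ≈ 6442 billion.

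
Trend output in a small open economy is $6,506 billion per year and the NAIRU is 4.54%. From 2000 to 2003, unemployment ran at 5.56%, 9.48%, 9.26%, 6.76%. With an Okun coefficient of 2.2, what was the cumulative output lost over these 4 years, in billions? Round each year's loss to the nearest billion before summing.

$1,847 billion

Year 2000: gap = -2.2 × (5.56 - 4.54) = -2.244%, loss ≈ 6506 × 2.244/100 ≈ 146.
Year 2001: gap = -2.2 × (9.48 - 4.54) = -10.868%, loss ≈ 6506 × 10.868/100 ≈ 707.
Year 2002: gap = -2.2 × (9.26 - 4.54) = -10.384%, loss ≈ 6506 × 10.384/100 ≈ 676.
Year 2003: gap = -2.2 × (6.76 - 4.54) = -4.884%, loss ≈ 6506 × 4.884/100 ≈ 318.
Total lost output = 146 + 707 + 676 + 318 = 1847 billion.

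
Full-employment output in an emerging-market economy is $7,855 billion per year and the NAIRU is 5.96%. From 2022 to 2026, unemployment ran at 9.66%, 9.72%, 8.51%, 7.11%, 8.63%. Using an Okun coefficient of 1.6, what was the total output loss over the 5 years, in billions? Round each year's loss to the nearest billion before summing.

$1,739 billion

Year 2022: gap = -1.6 × (9.66 - 5.96) = -5.92%, loss ≈ 7855 × 5.92/100 ≈ 465.
Year 2023: gap = -1.6 × (9.72 - 5.96) = -6.016%, loss ≈ 7855 × 6.016/100 ≈ 473.
Year 2024: gap = -1.6 × (8.51 - 5.96) = -4.08%, loss ≈ 7855 × 4.08/100 ≈ 320.
Year 2025: gap = -1.6 × (7.11 - 5.96) = -1.84%, loss ≈ 7855 × 1.84/100 ≈ 145.
Year 2026: gap = -1.6 × (8.63 - 5.96) = -4.272%, loss ≈ 7855 × 4.272/100 ≈ 336.
Total lost output = 465 + 473 + 320 + 145 + 336 = 1739 billion.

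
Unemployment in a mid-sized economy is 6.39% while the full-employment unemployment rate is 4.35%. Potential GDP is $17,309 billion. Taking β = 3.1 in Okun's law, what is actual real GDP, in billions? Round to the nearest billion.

$16,214 billion

Unemployment gap = 6.39 - 4.35 = 2.04 points, so the output gap is -3.1 × 2.04 = -6.324%.
Actual GDP = 17309 × (1 - 6.324/100) = 17309 × 0.93676 ≈ 16214 billion.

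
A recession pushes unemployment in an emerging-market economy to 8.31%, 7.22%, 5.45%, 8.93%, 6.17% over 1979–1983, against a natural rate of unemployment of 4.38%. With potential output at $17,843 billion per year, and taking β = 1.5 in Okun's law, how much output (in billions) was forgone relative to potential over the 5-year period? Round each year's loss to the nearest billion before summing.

$3,795 billion

Year 1979: gap = -1.5 × (8.31 - 4.38) = -5.895%, loss ≈ 17843 × 5.895/100 ≈ 1052.
Year 1980: gap = -1.5 × (7.22 - 4.38) = -4.26%, loss ≈ 17843 × 4.26/100 ≈ 760.
Year 1981: gap = -1.5 × (5.45 - 4.38) = -1.605%, loss ≈ 17843 × 1.605/100 ≈ 286.
Year 1982: gap = -1.5 × (8.93 - 4.38) = -6.825%, loss ≈ 17843 × 6.825/100 ≈ 1218.
Year 1983: gap = -1.5 × (6.17 - 4.38) = -2.685%, loss ≈ 17843 × 2.685/100 ≈ 479.
Total lost output = 1052 + 760 + 286 + 1218 + 479 = 3795 billion.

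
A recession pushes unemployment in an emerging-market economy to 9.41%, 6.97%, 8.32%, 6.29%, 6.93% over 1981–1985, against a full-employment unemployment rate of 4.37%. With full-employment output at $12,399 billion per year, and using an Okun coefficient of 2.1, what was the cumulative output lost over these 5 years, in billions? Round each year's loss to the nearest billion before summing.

Year 1981: gap = -2.1 × (9.41 - 4.37) = -10.584%, loss ≈ 12399 × 10.584/100 ≈ 1312.
Year 1982: gap = -2.1 × (6.97 - 4.37) = -5.46%, loss ≈ 12399 × 5.46/100 ≈ 677.
Year 1983: gap = -2.1 × (8.32 - 4.37) = -8.295%, loss ≈ 12399 × 8.295/100 ≈ 1028.
Year 1984: gap = -2.1 × (6.29 - 4.37) = -4.032%, loss ≈ 12399 × 4.032/100 ≈ 500.
Year 1985: gap = -2.1 × (6.93 - 4.37) = -5.376%, loss ≈ 12399 × 5.376/100 ≈ 667.
Total lost output = 1312 + 677 + 1028 + 500 + 667 = 4184 billion.

$4,184 billion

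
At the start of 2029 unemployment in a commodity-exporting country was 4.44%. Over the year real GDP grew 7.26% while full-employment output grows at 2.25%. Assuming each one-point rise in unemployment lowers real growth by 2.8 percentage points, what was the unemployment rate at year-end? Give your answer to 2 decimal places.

2.65%

Growth-rate Okun's law: g_Y = g_Y* - β × Δu, so Δu = (g_Y* - g_Y)/β.
Δu = (2.25 - 7.26)/2.8 = -5.01/2.8 = -1.79 percentage points.
Year-end unemployment = 4.44 - 1.79 = 2.65%.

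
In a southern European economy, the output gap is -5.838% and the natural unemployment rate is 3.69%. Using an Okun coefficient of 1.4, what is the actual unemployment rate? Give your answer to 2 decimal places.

7.86%

From Okun's law, u - u* = -(output gap)/β = -(-5.838)/1.4 = 4.17 points.
So u = 3.69 + 4.17 = 7.86%.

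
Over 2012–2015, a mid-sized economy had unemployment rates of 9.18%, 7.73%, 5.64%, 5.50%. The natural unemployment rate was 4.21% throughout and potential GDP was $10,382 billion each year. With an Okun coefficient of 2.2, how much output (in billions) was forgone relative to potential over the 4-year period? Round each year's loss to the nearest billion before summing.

Year 2012: gap = -2.2 × (9.18 - 4.21) = -10.934%, loss ≈ 10382 × 10.934/100 ≈ 1135.
Year 2013: gap = -2.2 × (7.73 - 4.21) = -7.744%, loss ≈ 10382 × 7.744/100 ≈ 804.
Year 2014: gap = -2.2 × (5.64 - 4.21) = -3.146%, loss ≈ 10382 × 3.146/100 ≈ 327.
Year 2015: gap = -2.2 × (5.5 - 4.21) = -2.838%, loss ≈ 10382 × 2.838/100 ≈ 295.
Total lost output = 1135 + 804 + 327 + 295 = 2561 billion.

$2,561 billion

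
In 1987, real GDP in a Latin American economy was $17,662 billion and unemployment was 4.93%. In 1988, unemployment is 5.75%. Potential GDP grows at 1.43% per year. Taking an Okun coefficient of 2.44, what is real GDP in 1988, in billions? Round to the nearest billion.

$17,561 billion

Δu = 5.75 - 4.93 = 0.82 points.
Okun's law (growth form): g_Y = g_Y* - β × Δu = 1.43 - 2.44 × (0.82) = 1.43 - 2.0008 = -0.5708%.
Real GDP in the next year = 17662 × (1 - 0.5708/100) = 17662 × 0.994292 ≈ 17561 billion.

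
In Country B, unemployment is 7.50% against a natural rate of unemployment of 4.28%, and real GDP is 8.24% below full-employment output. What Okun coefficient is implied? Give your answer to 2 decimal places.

β ≈ 2.56

Okun's law: output gap = -β × (u - u*).
-8.24 = -β × (7.5 - 4.28) = -β × 3.22, so β = 8.24/3.22 = 2.56.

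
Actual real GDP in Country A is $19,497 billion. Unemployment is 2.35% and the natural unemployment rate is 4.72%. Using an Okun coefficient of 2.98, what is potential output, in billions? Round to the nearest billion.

$18,211 billion

Unemployment gap = 2.35 - 4.72 = -2.37 points, so output gap = -2.98 × (-2.37) = 7.0626%.
Since Y = Y* × (1 + gap/100), Y* = 19497/1.070626 ≈ 18211 billion.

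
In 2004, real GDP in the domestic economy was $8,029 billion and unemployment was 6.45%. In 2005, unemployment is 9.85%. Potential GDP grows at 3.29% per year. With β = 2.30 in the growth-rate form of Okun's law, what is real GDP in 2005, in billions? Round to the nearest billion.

Δu = 9.85 - 6.45 = 3.4 points.
Okun's law (growth form): g_Y = g_Y* - β × Δu = 3.29 - 2.30 × (3.40) = 3.29 - 7.82 = -4.53%.
Real GDP in the next year = 8029 × (1 - 4.53/100) = 8029 × 0.9547 ≈ 7665 billion.

$7,665 billion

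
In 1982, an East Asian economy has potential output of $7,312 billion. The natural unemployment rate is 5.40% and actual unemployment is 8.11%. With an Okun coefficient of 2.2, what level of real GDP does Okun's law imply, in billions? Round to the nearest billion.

$6,876 billion

Unemployment gap = 8.11 - 5.4 = 2.71 points, so the output gap is -2.2 × 2.71 = -5.962%.
Actual GDP = 7312 × (1 - 5.962/100) = 7312 × 0.94038 ≈ 6876 billion.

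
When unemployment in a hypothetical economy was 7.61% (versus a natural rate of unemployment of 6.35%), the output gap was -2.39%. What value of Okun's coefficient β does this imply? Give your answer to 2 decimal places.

β ≈ 1.90

Okun's law: output gap = -β × (u - u*).
-2.39 = -β × (7.61 - 6.35) = -β × 1.26, so β = 2.39/1.26 = 1.90.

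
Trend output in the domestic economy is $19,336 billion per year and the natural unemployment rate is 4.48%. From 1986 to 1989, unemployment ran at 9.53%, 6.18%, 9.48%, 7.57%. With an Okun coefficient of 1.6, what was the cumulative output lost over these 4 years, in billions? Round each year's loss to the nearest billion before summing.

Year 1986: gap = -1.6 × (9.53 - 4.48) = -8.08%, loss ≈ 19336 × 8.08/100 ≈ 1562.
Year 1987: gap = -1.6 × (6.18 - 4.48) = -2.72%, loss ≈ 19336 × 2.72/100 ≈ 526.
Year 1988: gap = -1.6 × (9.48 - 4.48) = -8%, loss ≈ 19336 × 8/100 ≈ 1547.
Year 1989: gap = -1.6 × (7.57 - 4.48) = -4.944%, loss ≈ 19336 × 4.944/100 ≈ 956.
Total lost output = 1562 + 526 + 1547 + 956 = 4591 billion.

$4,591 billion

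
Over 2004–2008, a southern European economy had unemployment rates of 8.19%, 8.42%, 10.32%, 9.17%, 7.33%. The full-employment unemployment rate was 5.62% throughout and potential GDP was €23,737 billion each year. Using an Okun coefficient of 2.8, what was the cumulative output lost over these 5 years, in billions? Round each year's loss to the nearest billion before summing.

€10,189 billion

Year 2004: gap = -2.8 × (8.19 - 5.62) = -7.196%, loss ≈ 23737 × 7.196/100 ≈ 1708.
Year 2005: gap = -2.8 × (8.42 - 5.62) = -7.84%, loss ≈ 23737 × 7.84/100 ≈ 1861.
Year 2006: gap = -2.8 × (10.32 - 5.62) = -13.16%, loss ≈ 23737 × 13.16/100 ≈ 3124.
Year 2007: gap = -2.8 × (9.17 - 5.62) = -9.94%, loss ≈ 23737 × 9.94/100 ≈ 2359.
Year 2008: gap = -2.8 × (7.33 - 5.62) = -4.788%, loss ≈ 23737 × 4.788/100 ≈ 1137.
Total lost output = 1708 + 1861 + 3124 + 2359 + 1137 = 10189 billion.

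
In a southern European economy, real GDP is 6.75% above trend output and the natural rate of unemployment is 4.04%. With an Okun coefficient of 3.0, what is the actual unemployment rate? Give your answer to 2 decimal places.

1.79%

From Okun's law, u - u* = -(output gap)/β = -(6.75)/3.0 = -2.25 points.
So u = 4.04 - 2.25 = 1.79%.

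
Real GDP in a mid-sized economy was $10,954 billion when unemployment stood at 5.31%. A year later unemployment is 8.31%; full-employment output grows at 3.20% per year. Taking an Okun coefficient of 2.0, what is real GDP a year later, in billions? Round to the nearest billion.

$10,647 billion

Δu = 8.31 - 5.31 = 3 points.
Okun's law (growth form): g_Y = g_Y* - β × Δu = 3.20 - 2.0 × (3.00) = 3.2 - 6 = -2.8%.
Real GDP in the next year = 10954 × (1 - 2.8/100) = 10954 × 0.972 ≈ 10647 billion.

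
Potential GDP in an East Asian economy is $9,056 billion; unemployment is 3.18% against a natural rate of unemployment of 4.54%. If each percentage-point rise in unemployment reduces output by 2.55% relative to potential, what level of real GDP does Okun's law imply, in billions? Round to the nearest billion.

Unemployment gap = 3.18 - 4.54 = -1.36 points, so the output gap is -2.55 × (-1.36) = 3.468%.
Actual GDP = 9056 × (1 + 3.468/100) = 9056 × 1.03468 ≈ 9370 billion.

$9,370 billion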